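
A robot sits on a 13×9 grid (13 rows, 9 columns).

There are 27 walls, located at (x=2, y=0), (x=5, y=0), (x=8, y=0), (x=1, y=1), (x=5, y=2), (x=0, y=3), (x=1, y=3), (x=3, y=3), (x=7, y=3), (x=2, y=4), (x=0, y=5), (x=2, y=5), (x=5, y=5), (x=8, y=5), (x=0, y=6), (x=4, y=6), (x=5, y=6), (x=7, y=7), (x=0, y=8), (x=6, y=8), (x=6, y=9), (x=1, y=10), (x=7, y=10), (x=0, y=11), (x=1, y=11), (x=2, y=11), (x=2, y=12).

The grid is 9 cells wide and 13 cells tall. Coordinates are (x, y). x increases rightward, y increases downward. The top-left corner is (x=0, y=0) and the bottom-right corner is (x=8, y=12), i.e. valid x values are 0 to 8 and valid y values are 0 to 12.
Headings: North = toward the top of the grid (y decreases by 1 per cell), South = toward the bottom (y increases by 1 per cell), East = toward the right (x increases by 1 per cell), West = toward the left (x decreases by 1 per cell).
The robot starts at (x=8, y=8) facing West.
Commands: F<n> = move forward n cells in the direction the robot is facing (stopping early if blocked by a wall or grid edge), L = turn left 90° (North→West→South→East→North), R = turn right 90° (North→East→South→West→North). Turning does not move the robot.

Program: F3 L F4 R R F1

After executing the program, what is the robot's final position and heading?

Start: (x=8, y=8), facing West
  F3: move forward 1/3 (blocked), now at (x=7, y=8)
  L: turn left, now facing South
  F4: move forward 1/4 (blocked), now at (x=7, y=9)
  R: turn right, now facing West
  R: turn right, now facing North
  F1: move forward 1, now at (x=7, y=8)
Final: (x=7, y=8), facing North

Answer: Final position: (x=7, y=8), facing North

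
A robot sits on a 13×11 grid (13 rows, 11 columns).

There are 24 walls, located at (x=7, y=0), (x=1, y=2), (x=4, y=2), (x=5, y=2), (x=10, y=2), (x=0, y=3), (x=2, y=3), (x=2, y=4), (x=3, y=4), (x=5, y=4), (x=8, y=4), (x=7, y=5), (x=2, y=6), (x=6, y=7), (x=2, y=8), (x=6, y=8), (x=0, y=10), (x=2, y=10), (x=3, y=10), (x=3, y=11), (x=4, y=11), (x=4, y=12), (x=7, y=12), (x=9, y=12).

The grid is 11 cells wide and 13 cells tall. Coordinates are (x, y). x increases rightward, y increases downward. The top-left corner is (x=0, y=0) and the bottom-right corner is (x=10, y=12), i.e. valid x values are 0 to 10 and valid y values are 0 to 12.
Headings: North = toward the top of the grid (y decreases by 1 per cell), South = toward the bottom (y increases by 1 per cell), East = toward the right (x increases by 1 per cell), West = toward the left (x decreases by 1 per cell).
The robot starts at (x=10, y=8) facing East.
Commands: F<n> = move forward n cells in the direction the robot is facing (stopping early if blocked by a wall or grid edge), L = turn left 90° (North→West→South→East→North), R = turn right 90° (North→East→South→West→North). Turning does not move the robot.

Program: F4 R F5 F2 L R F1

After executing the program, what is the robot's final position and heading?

Start: (x=10, y=8), facing East
  F4: move forward 0/4 (blocked), now at (x=10, y=8)
  R: turn right, now facing South
  F5: move forward 4/5 (blocked), now at (x=10, y=12)
  F2: move forward 0/2 (blocked), now at (x=10, y=12)
  L: turn left, now facing East
  R: turn right, now facing South
  F1: move forward 0/1 (blocked), now at (x=10, y=12)
Final: (x=10, y=12), facing South

Answer: Final position: (x=10, y=12), facing South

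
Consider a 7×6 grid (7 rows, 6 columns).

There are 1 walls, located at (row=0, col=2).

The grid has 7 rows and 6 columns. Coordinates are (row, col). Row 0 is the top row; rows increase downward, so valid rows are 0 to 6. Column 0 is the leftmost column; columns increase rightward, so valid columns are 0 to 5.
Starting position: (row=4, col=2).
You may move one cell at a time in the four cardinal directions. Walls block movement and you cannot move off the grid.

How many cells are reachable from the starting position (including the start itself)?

BFS flood-fill from (row=4, col=2):
  Distance 0: (row=4, col=2)
  Distance 1: (row=3, col=2), (row=4, col=1), (row=4, col=3), (row=5, col=2)
  Distance 2: (row=2, col=2), (row=3, col=1), (row=3, col=3), (row=4, col=0), (row=4, col=4), (row=5, col=1), (row=5, col=3), (row=6, col=2)
  Distance 3: (row=1, col=2), (row=2, col=1), (row=2, col=3), (row=3, col=0), (row=3, col=4), (row=4, col=5), (row=5, col=0), (row=5, col=4), (row=6, col=1), (row=6, col=3)
  Distance 4: (row=1, col=1), (row=1, col=3), (row=2, col=0), (row=2, col=4), (row=3, col=5), (row=5, col=5), (row=6, col=0), (row=6, col=4)
  Distance 5: (row=0, col=1), (row=0, col=3), (row=1, col=0), (row=1, col=4), (row=2, col=5), (row=6, col=5)
  Distance 6: (row=0, col=0), (row=0, col=4), (row=1, col=5)
  Distance 7: (row=0, col=5)
Total reachable: 41 (grid has 41 open cells total)

Answer: Reachable cells: 41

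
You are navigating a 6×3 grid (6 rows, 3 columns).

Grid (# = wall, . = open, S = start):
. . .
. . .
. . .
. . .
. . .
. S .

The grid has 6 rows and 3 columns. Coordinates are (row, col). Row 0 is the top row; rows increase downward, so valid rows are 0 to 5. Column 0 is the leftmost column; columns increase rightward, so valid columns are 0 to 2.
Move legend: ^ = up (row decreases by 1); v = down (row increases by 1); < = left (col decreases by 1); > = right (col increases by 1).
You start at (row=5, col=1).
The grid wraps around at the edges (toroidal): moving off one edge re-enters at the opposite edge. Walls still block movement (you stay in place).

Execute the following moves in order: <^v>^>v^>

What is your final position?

Start: (row=5, col=1)
  < (left): (row=5, col=1) -> (row=5, col=0)
  ^ (up): (row=5, col=0) -> (row=4, col=0)
  v (down): (row=4, col=0) -> (row=5, col=0)
  > (right): (row=5, col=0) -> (row=5, col=1)
  ^ (up): (row=5, col=1) -> (row=4, col=1)
  > (right): (row=4, col=1) -> (row=4, col=2)
  v (down): (row=4, col=2) -> (row=5, col=2)
  ^ (up): (row=5, col=2) -> (row=4, col=2)
  > (right): (row=4, col=2) -> (row=4, col=0)
Final: (row=4, col=0)

Answer: Final position: (row=4, col=0)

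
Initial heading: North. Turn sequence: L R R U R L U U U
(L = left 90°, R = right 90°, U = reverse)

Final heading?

Start: North
  L (left (90° counter-clockwise)) -> West
  R (right (90° clockwise)) -> North
  R (right (90° clockwise)) -> East
  U (U-turn (180°)) -> West
  R (right (90° clockwise)) -> North
  L (left (90° counter-clockwise)) -> West
  U (U-turn (180°)) -> East
  U (U-turn (180°)) -> West
  U (U-turn (180°)) -> East
Final: East

Answer: Final heading: East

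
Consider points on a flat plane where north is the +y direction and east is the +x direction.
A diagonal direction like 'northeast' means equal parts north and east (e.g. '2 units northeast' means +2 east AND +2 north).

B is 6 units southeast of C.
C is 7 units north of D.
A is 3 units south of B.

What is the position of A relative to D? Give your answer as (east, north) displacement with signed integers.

Answer: A is at (east=6, north=-2) relative to D.

Derivation:
Place D at the origin (east=0, north=0).
  C is 7 units north of D: delta (east=+0, north=+7); C at (east=0, north=7).
  B is 6 units southeast of C: delta (east=+6, north=-6); B at (east=6, north=1).
  A is 3 units south of B: delta (east=+0, north=-3); A at (east=6, north=-2).
Therefore A relative to D: (east=6, north=-2).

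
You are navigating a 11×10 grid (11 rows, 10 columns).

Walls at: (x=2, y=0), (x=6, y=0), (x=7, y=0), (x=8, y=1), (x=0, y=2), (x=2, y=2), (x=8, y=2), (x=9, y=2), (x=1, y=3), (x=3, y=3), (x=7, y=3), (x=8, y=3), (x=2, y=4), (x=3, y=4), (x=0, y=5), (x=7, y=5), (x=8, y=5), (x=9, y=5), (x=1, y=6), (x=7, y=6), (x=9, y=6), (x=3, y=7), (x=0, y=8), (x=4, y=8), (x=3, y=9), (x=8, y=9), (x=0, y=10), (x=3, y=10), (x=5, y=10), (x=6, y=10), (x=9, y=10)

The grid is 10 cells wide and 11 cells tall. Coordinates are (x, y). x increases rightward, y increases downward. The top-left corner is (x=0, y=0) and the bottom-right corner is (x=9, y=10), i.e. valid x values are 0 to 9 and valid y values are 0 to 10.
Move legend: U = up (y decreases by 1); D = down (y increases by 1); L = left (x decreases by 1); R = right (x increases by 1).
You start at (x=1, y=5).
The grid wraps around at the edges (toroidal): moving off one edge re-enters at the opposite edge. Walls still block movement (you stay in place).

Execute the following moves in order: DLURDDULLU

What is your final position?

Answer: Final position: (x=9, y=3)

Derivation:
Start: (x=1, y=5)
  D (down): blocked, stay at (x=1, y=5)
  L (left): blocked, stay at (x=1, y=5)
  U (up): (x=1, y=5) -> (x=1, y=4)
  R (right): blocked, stay at (x=1, y=4)
  D (down): (x=1, y=4) -> (x=1, y=5)
  D (down): blocked, stay at (x=1, y=5)
  U (up): (x=1, y=5) -> (x=1, y=4)
  L (left): (x=1, y=4) -> (x=0, y=4)
  L (left): (x=0, y=4) -> (x=9, y=4)
  U (up): (x=9, y=4) -> (x=9, y=3)
Final: (x=9, y=3)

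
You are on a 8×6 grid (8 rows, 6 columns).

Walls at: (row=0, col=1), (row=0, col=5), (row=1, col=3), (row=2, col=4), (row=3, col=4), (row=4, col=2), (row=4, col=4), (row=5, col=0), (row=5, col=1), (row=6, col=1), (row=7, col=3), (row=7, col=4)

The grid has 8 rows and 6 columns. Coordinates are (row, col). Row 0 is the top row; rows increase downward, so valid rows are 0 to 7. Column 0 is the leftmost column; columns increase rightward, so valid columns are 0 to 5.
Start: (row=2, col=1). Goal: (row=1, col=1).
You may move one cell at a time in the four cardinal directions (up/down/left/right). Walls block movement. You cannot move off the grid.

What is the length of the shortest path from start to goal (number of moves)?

Answer: Shortest path length: 1

Derivation:
BFS from (row=2, col=1) until reaching (row=1, col=1):
  Distance 0: (row=2, col=1)
  Distance 1: (row=1, col=1), (row=2, col=0), (row=2, col=2), (row=3, col=1)  <- goal reached here
One shortest path (1 moves): (row=2, col=1) -> (row=1, col=1)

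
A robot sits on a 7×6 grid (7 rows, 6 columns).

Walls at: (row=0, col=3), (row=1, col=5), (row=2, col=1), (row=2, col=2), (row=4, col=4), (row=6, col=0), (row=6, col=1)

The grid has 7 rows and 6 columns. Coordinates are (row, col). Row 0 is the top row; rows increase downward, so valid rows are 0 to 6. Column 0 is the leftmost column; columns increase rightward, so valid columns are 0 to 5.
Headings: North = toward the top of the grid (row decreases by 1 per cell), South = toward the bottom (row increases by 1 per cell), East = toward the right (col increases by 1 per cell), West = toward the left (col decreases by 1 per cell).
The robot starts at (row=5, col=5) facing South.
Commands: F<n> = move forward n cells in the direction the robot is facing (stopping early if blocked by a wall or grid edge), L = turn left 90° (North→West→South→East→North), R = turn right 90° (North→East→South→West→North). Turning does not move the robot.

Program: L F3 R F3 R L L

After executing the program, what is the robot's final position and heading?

Answer: Final position: (row=6, col=5), facing East

Derivation:
Start: (row=5, col=5), facing South
  L: turn left, now facing East
  F3: move forward 0/3 (blocked), now at (row=5, col=5)
  R: turn right, now facing South
  F3: move forward 1/3 (blocked), now at (row=6, col=5)
  R: turn right, now facing West
  L: turn left, now facing South
  L: turn left, now facing East
Final: (row=6, col=5), facing East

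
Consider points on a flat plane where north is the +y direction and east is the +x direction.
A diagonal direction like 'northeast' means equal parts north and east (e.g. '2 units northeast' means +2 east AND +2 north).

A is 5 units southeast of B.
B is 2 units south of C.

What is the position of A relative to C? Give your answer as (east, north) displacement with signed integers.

Answer: A is at (east=5, north=-7) relative to C.

Derivation:
Place C at the origin (east=0, north=0).
  B is 2 units south of C: delta (east=+0, north=-2); B at (east=0, north=-2).
  A is 5 units southeast of B: delta (east=+5, north=-5); A at (east=5, north=-7).
Therefore A relative to C: (east=5, north=-7).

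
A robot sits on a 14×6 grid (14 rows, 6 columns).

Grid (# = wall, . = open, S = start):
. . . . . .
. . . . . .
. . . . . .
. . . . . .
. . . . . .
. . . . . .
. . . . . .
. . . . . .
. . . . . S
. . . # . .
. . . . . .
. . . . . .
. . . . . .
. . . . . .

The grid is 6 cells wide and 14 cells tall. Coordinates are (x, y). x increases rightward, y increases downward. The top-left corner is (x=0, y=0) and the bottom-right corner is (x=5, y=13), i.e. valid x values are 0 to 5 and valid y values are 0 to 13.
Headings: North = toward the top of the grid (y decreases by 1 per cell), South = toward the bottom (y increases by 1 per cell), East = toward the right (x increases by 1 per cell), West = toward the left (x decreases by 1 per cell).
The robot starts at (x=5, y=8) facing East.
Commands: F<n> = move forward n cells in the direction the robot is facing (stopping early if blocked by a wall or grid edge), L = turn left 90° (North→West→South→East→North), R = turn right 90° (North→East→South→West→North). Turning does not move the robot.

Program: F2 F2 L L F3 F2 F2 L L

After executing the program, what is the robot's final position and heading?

Answer: Final position: (x=0, y=8), facing East

Derivation:
Start: (x=5, y=8), facing East
  F2: move forward 0/2 (blocked), now at (x=5, y=8)
  F2: move forward 0/2 (blocked), now at (x=5, y=8)
  L: turn left, now facing North
  L: turn left, now facing West
  F3: move forward 3, now at (x=2, y=8)
  F2: move forward 2, now at (x=0, y=8)
  F2: move forward 0/2 (blocked), now at (x=0, y=8)
  L: turn left, now facing South
  L: turn left, now facing East
Final: (x=0, y=8), facing East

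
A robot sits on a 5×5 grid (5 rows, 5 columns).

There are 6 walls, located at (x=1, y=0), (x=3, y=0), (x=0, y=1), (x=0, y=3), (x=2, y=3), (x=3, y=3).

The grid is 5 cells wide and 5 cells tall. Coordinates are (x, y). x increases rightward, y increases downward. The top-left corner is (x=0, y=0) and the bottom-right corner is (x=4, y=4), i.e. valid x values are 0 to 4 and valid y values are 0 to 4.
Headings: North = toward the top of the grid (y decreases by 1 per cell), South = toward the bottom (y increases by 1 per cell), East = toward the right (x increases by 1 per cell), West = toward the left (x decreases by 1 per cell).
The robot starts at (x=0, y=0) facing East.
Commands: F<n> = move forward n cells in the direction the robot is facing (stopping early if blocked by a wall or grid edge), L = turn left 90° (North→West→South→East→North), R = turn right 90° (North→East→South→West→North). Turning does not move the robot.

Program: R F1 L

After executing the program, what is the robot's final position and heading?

Start: (x=0, y=0), facing East
  R: turn right, now facing South
  F1: move forward 0/1 (blocked), now at (x=0, y=0)
  L: turn left, now facing East
Final: (x=0, y=0), facing East

Answer: Final position: (x=0, y=0), facing East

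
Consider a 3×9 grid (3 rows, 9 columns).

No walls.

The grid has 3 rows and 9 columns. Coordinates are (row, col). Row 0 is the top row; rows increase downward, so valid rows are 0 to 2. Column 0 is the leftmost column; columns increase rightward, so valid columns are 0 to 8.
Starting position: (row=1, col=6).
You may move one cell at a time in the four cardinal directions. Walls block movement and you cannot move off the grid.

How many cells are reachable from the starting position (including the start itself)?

BFS flood-fill from (row=1, col=6):
  Distance 0: (row=1, col=6)
  Distance 1: (row=0, col=6), (row=1, col=5), (row=1, col=7), (row=2, col=6)
  Distance 2: (row=0, col=5), (row=0, col=7), (row=1, col=4), (row=1, col=8), (row=2, col=5), (row=2, col=7)
  Distance 3: (row=0, col=4), (row=0, col=8), (row=1, col=3), (row=2, col=4), (row=2, col=8)
  Distance 4: (row=0, col=3), (row=1, col=2), (row=2, col=3)
  Distance 5: (row=0, col=2), (row=1, col=1), (row=2, col=2)
  Distance 6: (row=0, col=1), (row=1, col=0), (row=2, col=1)
  Distance 7: (row=0, col=0), (row=2, col=0)
Total reachable: 27 (grid has 27 open cells total)

Answer: Reachable cells: 27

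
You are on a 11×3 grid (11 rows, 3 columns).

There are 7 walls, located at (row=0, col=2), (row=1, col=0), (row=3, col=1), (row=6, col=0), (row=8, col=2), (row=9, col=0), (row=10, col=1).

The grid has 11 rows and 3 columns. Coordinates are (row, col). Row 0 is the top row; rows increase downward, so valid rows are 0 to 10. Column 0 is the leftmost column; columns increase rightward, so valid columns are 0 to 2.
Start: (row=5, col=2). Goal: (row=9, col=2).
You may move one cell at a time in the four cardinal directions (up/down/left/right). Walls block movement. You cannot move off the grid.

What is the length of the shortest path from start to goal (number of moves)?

BFS from (row=5, col=2) until reaching (row=9, col=2):
  Distance 0: (row=5, col=2)
  Distance 1: (row=4, col=2), (row=5, col=1), (row=6, col=2)
  Distance 2: (row=3, col=2), (row=4, col=1), (row=5, col=0), (row=6, col=1), (row=7, col=2)
  Distance 3: (row=2, col=2), (row=4, col=0), (row=7, col=1)
  Distance 4: (row=1, col=2), (row=2, col=1), (row=3, col=0), (row=7, col=0), (row=8, col=1)
  Distance 5: (row=1, col=1), (row=2, col=0), (row=8, col=0), (row=9, col=1)
  Distance 6: (row=0, col=1), (row=9, col=2)  <- goal reached here
One shortest path (6 moves): (row=5, col=2) -> (row=5, col=1) -> (row=6, col=1) -> (row=7, col=1) -> (row=8, col=1) -> (row=9, col=1) -> (row=9, col=2)

Answer: Shortest path length: 6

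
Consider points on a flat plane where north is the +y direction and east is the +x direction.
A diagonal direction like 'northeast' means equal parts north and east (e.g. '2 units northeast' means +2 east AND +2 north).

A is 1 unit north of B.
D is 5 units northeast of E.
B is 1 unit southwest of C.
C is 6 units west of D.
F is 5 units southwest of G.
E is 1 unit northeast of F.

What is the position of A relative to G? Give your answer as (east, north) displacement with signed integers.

Place G at the origin (east=0, north=0).
  F is 5 units southwest of G: delta (east=-5, north=-5); F at (east=-5, north=-5).
  E is 1 unit northeast of F: delta (east=+1, north=+1); E at (east=-4, north=-4).
  D is 5 units northeast of E: delta (east=+5, north=+5); D at (east=1, north=1).
  C is 6 units west of D: delta (east=-6, north=+0); C at (east=-5, north=1).
  B is 1 unit southwest of C: delta (east=-1, north=-1); B at (east=-6, north=0).
  A is 1 unit north of B: delta (east=+0, north=+1); A at (east=-6, north=1).
Therefore A relative to G: (east=-6, north=1).

Answer: A is at (east=-6, north=1) relative to G.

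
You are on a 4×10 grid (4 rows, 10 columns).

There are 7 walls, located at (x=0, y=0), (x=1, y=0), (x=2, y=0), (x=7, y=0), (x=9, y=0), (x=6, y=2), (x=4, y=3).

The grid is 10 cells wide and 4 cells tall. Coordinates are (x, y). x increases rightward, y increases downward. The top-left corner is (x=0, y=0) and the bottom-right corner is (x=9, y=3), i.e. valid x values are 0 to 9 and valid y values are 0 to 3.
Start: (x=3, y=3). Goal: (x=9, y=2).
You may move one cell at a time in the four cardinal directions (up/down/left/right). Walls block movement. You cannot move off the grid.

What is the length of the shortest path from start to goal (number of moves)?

BFS from (x=3, y=3) until reaching (x=9, y=2):
  Distance 0: (x=3, y=3)
  Distance 1: (x=3, y=2), (x=2, y=3)
  Distance 2: (x=3, y=1), (x=2, y=2), (x=4, y=2), (x=1, y=3)
  Distance 3: (x=3, y=0), (x=2, y=1), (x=4, y=1), (x=1, y=2), (x=5, y=2), (x=0, y=3)
  Distance 4: (x=4, y=0), (x=1, y=1), (x=5, y=1), (x=0, y=2), (x=5, y=3)
  Distance 5: (x=5, y=0), (x=0, y=1), (x=6, y=1), (x=6, y=3)
  Distance 6: (x=6, y=0), (x=7, y=1), (x=7, y=3)
  Distance 7: (x=8, y=1), (x=7, y=2), (x=8, y=3)
  Distance 8: (x=8, y=0), (x=9, y=1), (x=8, y=2), (x=9, y=3)
  Distance 9: (x=9, y=2)  <- goal reached here
One shortest path (9 moves): (x=3, y=3) -> (x=3, y=2) -> (x=4, y=2) -> (x=5, y=2) -> (x=5, y=1) -> (x=6, y=1) -> (x=7, y=1) -> (x=8, y=1) -> (x=9, y=1) -> (x=9, y=2)

Answer: Shortest path length: 9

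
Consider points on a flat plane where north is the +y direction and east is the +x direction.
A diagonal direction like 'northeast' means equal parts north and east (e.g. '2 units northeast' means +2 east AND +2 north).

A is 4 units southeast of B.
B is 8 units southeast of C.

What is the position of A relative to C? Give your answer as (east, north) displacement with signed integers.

Place C at the origin (east=0, north=0).
  B is 8 units southeast of C: delta (east=+8, north=-8); B at (east=8, north=-8).
  A is 4 units southeast of B: delta (east=+4, north=-4); A at (east=12, north=-12).
Therefore A relative to C: (east=12, north=-12).

Answer: A is at (east=12, north=-12) relative to C.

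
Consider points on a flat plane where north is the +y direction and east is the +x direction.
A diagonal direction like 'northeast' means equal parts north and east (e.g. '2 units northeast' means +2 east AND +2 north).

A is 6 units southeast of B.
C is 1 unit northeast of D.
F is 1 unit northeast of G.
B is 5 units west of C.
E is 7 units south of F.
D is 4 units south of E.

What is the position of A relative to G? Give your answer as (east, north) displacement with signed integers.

Answer: A is at (east=3, north=-15) relative to G.

Derivation:
Place G at the origin (east=0, north=0).
  F is 1 unit northeast of G: delta (east=+1, north=+1); F at (east=1, north=1).
  E is 7 units south of F: delta (east=+0, north=-7); E at (east=1, north=-6).
  D is 4 units south of E: delta (east=+0, north=-4); D at (east=1, north=-10).
  C is 1 unit northeast of D: delta (east=+1, north=+1); C at (east=2, north=-9).
  B is 5 units west of C: delta (east=-5, north=+0); B at (east=-3, north=-9).
  A is 6 units southeast of B: delta (east=+6, north=-6); A at (east=3, north=-15).
Therefore A relative to G: (east=3, north=-15).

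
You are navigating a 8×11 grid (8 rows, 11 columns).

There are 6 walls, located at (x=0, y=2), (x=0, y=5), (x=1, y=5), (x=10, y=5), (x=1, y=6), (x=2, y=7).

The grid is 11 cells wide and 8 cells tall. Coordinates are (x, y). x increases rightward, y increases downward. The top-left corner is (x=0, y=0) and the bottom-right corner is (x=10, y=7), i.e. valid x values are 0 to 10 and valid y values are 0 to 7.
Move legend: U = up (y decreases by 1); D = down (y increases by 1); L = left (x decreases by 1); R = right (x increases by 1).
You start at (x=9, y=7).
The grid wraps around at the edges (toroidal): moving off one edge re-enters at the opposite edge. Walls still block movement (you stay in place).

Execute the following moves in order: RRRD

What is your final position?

Answer: Final position: (x=1, y=0)

Derivation:
Start: (x=9, y=7)
  R (right): (x=9, y=7) -> (x=10, y=7)
  R (right): (x=10, y=7) -> (x=0, y=7)
  R (right): (x=0, y=7) -> (x=1, y=7)
  D (down): (x=1, y=7) -> (x=1, y=0)
Final: (x=1, y=0)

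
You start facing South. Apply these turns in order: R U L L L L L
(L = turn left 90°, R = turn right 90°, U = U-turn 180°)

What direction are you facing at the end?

Start: South
  R (right (90° clockwise)) -> West
  U (U-turn (180°)) -> East
  L (left (90° counter-clockwise)) -> North
  L (left (90° counter-clockwise)) -> West
  L (left (90° counter-clockwise)) -> South
  L (left (90° counter-clockwise)) -> East
  L (left (90° counter-clockwise)) -> North
Final: North

Answer: Final heading: North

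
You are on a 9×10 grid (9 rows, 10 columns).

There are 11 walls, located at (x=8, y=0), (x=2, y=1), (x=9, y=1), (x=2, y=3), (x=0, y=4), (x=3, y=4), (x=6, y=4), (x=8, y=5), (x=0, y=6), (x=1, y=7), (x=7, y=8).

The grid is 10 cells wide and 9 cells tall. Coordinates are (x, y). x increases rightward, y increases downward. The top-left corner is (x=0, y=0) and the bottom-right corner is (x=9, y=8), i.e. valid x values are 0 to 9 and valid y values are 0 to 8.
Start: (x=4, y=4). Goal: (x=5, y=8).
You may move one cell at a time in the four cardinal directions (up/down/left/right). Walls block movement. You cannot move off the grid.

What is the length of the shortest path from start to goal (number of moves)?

Answer: Shortest path length: 5

Derivation:
BFS from (x=4, y=4) until reaching (x=5, y=8):
  Distance 0: (x=4, y=4)
  Distance 1: (x=4, y=3), (x=5, y=4), (x=4, y=5)
  Distance 2: (x=4, y=2), (x=3, y=3), (x=5, y=3), (x=3, y=5), (x=5, y=5), (x=4, y=6)
  Distance 3: (x=4, y=1), (x=3, y=2), (x=5, y=2), (x=6, y=3), (x=2, y=5), (x=6, y=5), (x=3, y=6), (x=5, y=6), (x=4, y=7)
  Distance 4: (x=4, y=0), (x=3, y=1), (x=5, y=1), (x=2, y=2), (x=6, y=2), (x=7, y=3), (x=2, y=4), (x=1, y=5), (x=7, y=5), (x=2, y=6), (x=6, y=6), (x=3, y=7), (x=5, y=7), (x=4, y=8)
  Distance 5: (x=3, y=0), (x=5, y=0), (x=6, y=1), (x=1, y=2), (x=7, y=2), (x=8, y=3), (x=1, y=4), (x=7, y=4), (x=0, y=5), (x=1, y=6), (x=7, y=6), (x=2, y=7), (x=6, y=7), (x=3, y=8), (x=5, y=8)  <- goal reached here
One shortest path (5 moves): (x=4, y=4) -> (x=5, y=4) -> (x=5, y=5) -> (x=5, y=6) -> (x=5, y=7) -> (x=5, y=8)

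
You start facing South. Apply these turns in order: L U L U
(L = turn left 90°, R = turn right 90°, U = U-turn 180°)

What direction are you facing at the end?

Answer: Final heading: North

Derivation:
Start: South
  L (left (90° counter-clockwise)) -> East
  U (U-turn (180°)) -> West
  L (left (90° counter-clockwise)) -> South
  U (U-turn (180°)) -> North
Final: North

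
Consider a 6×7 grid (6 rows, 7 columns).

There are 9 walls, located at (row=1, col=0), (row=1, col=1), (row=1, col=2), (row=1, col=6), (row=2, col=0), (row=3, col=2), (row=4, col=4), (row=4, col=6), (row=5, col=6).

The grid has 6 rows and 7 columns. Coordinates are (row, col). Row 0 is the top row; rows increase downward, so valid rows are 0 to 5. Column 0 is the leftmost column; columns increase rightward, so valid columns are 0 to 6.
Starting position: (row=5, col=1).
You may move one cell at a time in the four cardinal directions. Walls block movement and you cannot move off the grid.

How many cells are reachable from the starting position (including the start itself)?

Answer: Reachable cells: 33

Derivation:
BFS flood-fill from (row=5, col=1):
  Distance 0: (row=5, col=1)
  Distance 1: (row=4, col=1), (row=5, col=0), (row=5, col=2)
  Distance 2: (row=3, col=1), (row=4, col=0), (row=4, col=2), (row=5, col=3)
  Distance 3: (row=2, col=1), (row=3, col=0), (row=4, col=3), (row=5, col=4)
  Distance 4: (row=2, col=2), (row=3, col=3), (row=5, col=5)
  Distance 5: (row=2, col=3), (row=3, col=4), (row=4, col=5)
  Distance 6: (row=1, col=3), (row=2, col=4), (row=3, col=5)
  Distance 7: (row=0, col=3), (row=1, col=4), (row=2, col=5), (row=3, col=6)
  Distance 8: (row=0, col=2), (row=0, col=4), (row=1, col=5), (row=2, col=6)
  Distance 9: (row=0, col=1), (row=0, col=5)
  Distance 10: (row=0, col=0), (row=0, col=6)
Total reachable: 33 (grid has 33 open cells total)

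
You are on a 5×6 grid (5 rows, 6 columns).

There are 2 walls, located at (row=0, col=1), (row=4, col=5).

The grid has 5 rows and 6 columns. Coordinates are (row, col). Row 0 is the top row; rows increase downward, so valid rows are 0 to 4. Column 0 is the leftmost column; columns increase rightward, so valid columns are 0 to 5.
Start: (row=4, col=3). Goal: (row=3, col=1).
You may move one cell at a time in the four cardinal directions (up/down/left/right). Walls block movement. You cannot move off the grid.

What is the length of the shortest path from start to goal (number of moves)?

Answer: Shortest path length: 3

Derivation:
BFS from (row=4, col=3) until reaching (row=3, col=1):
  Distance 0: (row=4, col=3)
  Distance 1: (row=3, col=3), (row=4, col=2), (row=4, col=4)
  Distance 2: (row=2, col=3), (row=3, col=2), (row=3, col=4), (row=4, col=1)
  Distance 3: (row=1, col=3), (row=2, col=2), (row=2, col=4), (row=3, col=1), (row=3, col=5), (row=4, col=0)  <- goal reached here
One shortest path (3 moves): (row=4, col=3) -> (row=4, col=2) -> (row=4, col=1) -> (row=3, col=1)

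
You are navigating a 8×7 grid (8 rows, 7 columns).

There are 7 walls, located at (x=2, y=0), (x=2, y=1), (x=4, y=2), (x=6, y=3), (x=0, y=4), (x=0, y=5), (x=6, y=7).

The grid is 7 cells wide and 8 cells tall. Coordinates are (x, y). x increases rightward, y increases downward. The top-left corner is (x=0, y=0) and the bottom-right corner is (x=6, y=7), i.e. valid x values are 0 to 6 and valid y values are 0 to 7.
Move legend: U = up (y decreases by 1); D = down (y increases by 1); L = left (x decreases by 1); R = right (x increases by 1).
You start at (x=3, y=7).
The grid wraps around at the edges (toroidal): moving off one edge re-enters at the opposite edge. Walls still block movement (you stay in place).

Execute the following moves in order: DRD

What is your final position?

Start: (x=3, y=7)
  D (down): (x=3, y=7) -> (x=3, y=0)
  R (right): (x=3, y=0) -> (x=4, y=0)
  D (down): (x=4, y=0) -> (x=4, y=1)
Final: (x=4, y=1)

Answer: Final position: (x=4, y=1)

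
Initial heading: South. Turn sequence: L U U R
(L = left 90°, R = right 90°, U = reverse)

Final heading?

Start: South
  L (left (90° counter-clockwise)) -> East
  U (U-turn (180°)) -> West
  U (U-turn (180°)) -> East
  R (right (90° clockwise)) -> South
Final: South

Answer: Final heading: South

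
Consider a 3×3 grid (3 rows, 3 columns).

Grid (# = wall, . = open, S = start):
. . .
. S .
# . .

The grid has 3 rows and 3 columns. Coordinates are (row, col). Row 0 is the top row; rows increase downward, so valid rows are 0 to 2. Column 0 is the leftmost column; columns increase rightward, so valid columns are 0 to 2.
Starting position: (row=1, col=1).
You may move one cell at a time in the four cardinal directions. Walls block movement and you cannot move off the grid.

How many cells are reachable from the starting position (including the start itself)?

Answer: Reachable cells: 8

Derivation:
BFS flood-fill from (row=1, col=1):
  Distance 0: (row=1, col=1)
  Distance 1: (row=0, col=1), (row=1, col=0), (row=1, col=2), (row=2, col=1)
  Distance 2: (row=0, col=0), (row=0, col=2), (row=2, col=2)
Total reachable: 8 (grid has 8 open cells total)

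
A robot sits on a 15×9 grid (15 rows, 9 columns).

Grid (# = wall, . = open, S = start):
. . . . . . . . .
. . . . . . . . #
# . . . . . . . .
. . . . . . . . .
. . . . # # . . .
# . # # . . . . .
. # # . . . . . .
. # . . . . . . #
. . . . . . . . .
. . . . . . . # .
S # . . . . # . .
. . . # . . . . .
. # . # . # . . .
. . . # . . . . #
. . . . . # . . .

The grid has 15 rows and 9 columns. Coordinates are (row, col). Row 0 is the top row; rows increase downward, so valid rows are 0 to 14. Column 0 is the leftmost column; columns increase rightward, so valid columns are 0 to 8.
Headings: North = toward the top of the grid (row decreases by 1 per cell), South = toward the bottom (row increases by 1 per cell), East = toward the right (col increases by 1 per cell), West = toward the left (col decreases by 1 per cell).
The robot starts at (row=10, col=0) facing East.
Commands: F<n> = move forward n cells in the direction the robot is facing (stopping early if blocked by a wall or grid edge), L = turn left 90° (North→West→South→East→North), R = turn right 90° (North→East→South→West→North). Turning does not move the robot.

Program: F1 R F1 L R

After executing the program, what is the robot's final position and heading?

Answer: Final position: (row=11, col=0), facing South

Derivation:
Start: (row=10, col=0), facing East
  F1: move forward 0/1 (blocked), now at (row=10, col=0)
  R: turn right, now facing South
  F1: move forward 1, now at (row=11, col=0)
  L: turn left, now facing East
  R: turn right, now facing South
Final: (row=11, col=0), facing South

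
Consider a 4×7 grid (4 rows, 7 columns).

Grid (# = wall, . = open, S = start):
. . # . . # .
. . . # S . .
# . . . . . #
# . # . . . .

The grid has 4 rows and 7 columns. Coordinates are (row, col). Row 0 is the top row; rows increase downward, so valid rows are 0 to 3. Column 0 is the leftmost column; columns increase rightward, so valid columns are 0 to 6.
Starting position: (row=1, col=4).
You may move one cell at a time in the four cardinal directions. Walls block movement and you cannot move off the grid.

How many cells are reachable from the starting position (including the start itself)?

Answer: Reachable cells: 21

Derivation:
BFS flood-fill from (row=1, col=4):
  Distance 0: (row=1, col=4)
  Distance 1: (row=0, col=4), (row=1, col=5), (row=2, col=4)
  Distance 2: (row=0, col=3), (row=1, col=6), (row=2, col=3), (row=2, col=5), (row=3, col=4)
  Distance 3: (row=0, col=6), (row=2, col=2), (row=3, col=3), (row=3, col=5)
  Distance 4: (row=1, col=2), (row=2, col=1), (row=3, col=6)
  Distance 5: (row=1, col=1), (row=3, col=1)
  Distance 6: (row=0, col=1), (row=1, col=0)
  Distance 7: (row=0, col=0)
Total reachable: 21 (grid has 21 open cells total)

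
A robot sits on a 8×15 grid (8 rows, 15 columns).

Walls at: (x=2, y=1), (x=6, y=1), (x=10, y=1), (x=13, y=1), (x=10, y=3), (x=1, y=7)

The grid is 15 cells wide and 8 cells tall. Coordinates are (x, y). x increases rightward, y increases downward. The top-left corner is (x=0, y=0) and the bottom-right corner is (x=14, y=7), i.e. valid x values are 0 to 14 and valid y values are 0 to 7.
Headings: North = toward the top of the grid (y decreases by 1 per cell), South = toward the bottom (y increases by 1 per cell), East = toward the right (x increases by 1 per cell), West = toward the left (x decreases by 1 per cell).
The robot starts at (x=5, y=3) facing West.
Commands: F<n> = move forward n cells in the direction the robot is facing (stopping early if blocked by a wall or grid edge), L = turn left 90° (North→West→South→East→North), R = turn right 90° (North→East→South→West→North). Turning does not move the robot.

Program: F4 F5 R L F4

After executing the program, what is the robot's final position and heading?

Answer: Final position: (x=0, y=3), facing West

Derivation:
Start: (x=5, y=3), facing West
  F4: move forward 4, now at (x=1, y=3)
  F5: move forward 1/5 (blocked), now at (x=0, y=3)
  R: turn right, now facing North
  L: turn left, now facing West
  F4: move forward 0/4 (blocked), now at (x=0, y=3)
Final: (x=0, y=3), facing West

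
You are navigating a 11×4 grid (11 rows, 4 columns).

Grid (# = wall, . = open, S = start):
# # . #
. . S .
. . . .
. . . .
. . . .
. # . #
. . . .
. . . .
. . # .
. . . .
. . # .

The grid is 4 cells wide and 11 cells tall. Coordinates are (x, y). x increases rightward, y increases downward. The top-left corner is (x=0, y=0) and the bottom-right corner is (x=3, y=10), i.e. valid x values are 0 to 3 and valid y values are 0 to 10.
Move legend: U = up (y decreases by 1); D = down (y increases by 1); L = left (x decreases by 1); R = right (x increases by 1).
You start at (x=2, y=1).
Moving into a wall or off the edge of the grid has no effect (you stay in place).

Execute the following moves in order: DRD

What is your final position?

Answer: Final position: (x=3, y=3)

Derivation:
Start: (x=2, y=1)
  D (down): (x=2, y=1) -> (x=2, y=2)
  R (right): (x=2, y=2) -> (x=3, y=2)
  D (down): (x=3, y=2) -> (x=3, y=3)
Final: (x=3, y=3)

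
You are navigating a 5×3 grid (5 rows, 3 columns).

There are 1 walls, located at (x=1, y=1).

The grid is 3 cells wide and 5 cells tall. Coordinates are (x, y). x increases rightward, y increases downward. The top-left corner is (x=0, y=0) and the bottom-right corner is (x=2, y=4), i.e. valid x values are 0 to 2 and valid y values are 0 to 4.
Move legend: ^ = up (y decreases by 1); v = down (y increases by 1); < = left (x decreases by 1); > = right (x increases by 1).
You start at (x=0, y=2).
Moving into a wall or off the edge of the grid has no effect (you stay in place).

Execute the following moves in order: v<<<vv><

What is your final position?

Start: (x=0, y=2)
  v (down): (x=0, y=2) -> (x=0, y=3)
  [×3]< (left): blocked, stay at (x=0, y=3)
  v (down): (x=0, y=3) -> (x=0, y=4)
  v (down): blocked, stay at (x=0, y=4)
  > (right): (x=0, y=4) -> (x=1, y=4)
  < (left): (x=1, y=4) -> (x=0, y=4)
Final: (x=0, y=4)

Answer: Final position: (x=0, y=4)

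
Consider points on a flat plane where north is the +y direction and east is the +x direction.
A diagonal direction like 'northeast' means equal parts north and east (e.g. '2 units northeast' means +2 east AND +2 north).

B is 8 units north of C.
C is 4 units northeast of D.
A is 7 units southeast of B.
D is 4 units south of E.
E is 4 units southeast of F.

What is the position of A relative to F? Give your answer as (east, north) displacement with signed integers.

Place F at the origin (east=0, north=0).
  E is 4 units southeast of F: delta (east=+4, north=-4); E at (east=4, north=-4).
  D is 4 units south of E: delta (east=+0, north=-4); D at (east=4, north=-8).
  C is 4 units northeast of D: delta (east=+4, north=+4); C at (east=8, north=-4).
  B is 8 units north of C: delta (east=+0, north=+8); B at (east=8, north=4).
  A is 7 units southeast of B: delta (east=+7, north=-7); A at (east=15, north=-3).
Therefore A relative to F: (east=15, north=-3).

Answer: A is at (east=15, north=-3) relative to F.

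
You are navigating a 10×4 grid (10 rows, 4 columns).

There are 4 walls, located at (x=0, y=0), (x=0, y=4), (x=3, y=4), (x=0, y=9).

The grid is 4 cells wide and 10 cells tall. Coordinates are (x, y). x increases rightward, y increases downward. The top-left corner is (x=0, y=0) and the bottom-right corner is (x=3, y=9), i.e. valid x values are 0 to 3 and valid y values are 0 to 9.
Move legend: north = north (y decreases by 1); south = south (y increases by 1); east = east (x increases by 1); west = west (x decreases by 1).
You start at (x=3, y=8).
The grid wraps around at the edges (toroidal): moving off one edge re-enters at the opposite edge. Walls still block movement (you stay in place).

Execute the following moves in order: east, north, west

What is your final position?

Start: (x=3, y=8)
  east (east): (x=3, y=8) -> (x=0, y=8)
  north (north): (x=0, y=8) -> (x=0, y=7)
  west (west): (x=0, y=7) -> (x=3, y=7)
Final: (x=3, y=7)

Answer: Final position: (x=3, y=7)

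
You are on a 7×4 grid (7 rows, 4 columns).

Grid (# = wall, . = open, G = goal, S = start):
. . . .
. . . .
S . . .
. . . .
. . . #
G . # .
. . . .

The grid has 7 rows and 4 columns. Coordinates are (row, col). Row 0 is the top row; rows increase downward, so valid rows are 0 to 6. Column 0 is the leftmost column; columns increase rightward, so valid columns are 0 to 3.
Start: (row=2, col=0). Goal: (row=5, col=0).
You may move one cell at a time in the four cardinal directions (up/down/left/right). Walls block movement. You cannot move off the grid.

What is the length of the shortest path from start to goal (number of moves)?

BFS from (row=2, col=0) until reaching (row=5, col=0):
  Distance 0: (row=2, col=0)
  Distance 1: (row=1, col=0), (row=2, col=1), (row=3, col=0)
  Distance 2: (row=0, col=0), (row=1, col=1), (row=2, col=2), (row=3, col=1), (row=4, col=0)
  Distance 3: (row=0, col=1), (row=1, col=2), (row=2, col=3), (row=3, col=2), (row=4, col=1), (row=5, col=0)  <- goal reached here
One shortest path (3 moves): (row=2, col=0) -> (row=3, col=0) -> (row=4, col=0) -> (row=5, col=0)

Answer: Shortest path length: 3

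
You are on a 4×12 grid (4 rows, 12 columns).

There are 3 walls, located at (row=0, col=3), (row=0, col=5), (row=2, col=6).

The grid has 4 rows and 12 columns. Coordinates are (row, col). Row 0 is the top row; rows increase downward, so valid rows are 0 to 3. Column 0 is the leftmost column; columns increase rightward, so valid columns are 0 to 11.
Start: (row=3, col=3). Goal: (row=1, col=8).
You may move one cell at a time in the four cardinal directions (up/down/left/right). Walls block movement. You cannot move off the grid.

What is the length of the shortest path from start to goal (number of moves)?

Answer: Shortest path length: 7

Derivation:
BFS from (row=3, col=3) until reaching (row=1, col=8):
  Distance 0: (row=3, col=3)
  Distance 1: (row=2, col=3), (row=3, col=2), (row=3, col=4)
  Distance 2: (row=1, col=3), (row=2, col=2), (row=2, col=4), (row=3, col=1), (row=3, col=5)
  Distance 3: (row=1, col=2), (row=1, col=4), (row=2, col=1), (row=2, col=5), (row=3, col=0), (row=3, col=6)
  Distance 4: (row=0, col=2), (row=0, col=4), (row=1, col=1), (row=1, col=5), (row=2, col=0), (row=3, col=7)
  Distance 5: (row=0, col=1), (row=1, col=0), (row=1, col=6), (row=2, col=7), (row=3, col=8)
  Distance 6: (row=0, col=0), (row=0, col=6), (row=1, col=7), (row=2, col=8), (row=3, col=9)
  Distance 7: (row=0, col=7), (row=1, col=8), (row=2, col=9), (row=3, col=10)  <- goal reached here
One shortest path (7 moves): (row=3, col=3) -> (row=3, col=4) -> (row=3, col=5) -> (row=3, col=6) -> (row=3, col=7) -> (row=3, col=8) -> (row=2, col=8) -> (row=1, col=8)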